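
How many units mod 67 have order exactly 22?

10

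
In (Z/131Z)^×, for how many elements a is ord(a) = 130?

48

φ(131) = 131 − 1 = 130 = 2 · 5 · 13.
In a cyclic group of order 130, there are φ(d) elements of order d for each divisor d of 130, and zero for non-divisors.
130 = 2 · 5 · 13 divides 130, and φ(130) = 48.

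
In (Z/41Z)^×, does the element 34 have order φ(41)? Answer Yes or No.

φ(41) = 41 − 1 = 40 = 2^3 · 5.
34 is a primitive root mod 41 iff 34^(φ(41)/q) ≢ 1 for every prime q | φ(41), i.e. q ∈ {2, 5}.
34^20 ≡ 40 (mod 41)  [q = 2: ≢ 1 ✓]
34^8 ≡ 37 (mod 41)  [q = 5: ≢ 1 ✓]
All checks pass, so 34 has order 40 and is a primitive root modulo 41.

Yes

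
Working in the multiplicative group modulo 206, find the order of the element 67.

102

By Lagrange's theorem, ord_206(67) divides φ(206) = φ(2)·φ(103) = 1·102 = 102 = 2 · 3 · 17.
Divisors of 102: 1, 2, 3, 6, 17, 34, 51, 102.
Compute 67^d (mod 206) for the divisors d until we hit 1:
67^1 ≡ 67 (mod 206)
67^2 ≡ 163 (mod 206)
67^3 ≡ 3 (mod 206)
67^6 ≡ 9 (mod 206)
67^17 ≡ 57 (mod 206)
67^34 ≡ 159 (mod 206)
67^51 ≡ 205 (mod 206)
67^102 ≡ 1 (mod 206) ✓
The smallest such exponent is 102, so the order of 67 is 102.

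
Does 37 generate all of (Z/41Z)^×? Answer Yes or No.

φ(41) = 41 − 1 = 40 = 2^3 · 5.
An element g generates (Z/41Z)^× iff g^(40/q) ≢ 1 (mod 41) for each prime q ∈ {2, 5}.
37^20 ≡ 1 (mod 41)  [q = 2: ≡ 1 ✗]
37^8 ≡ 18 (mod 41)  [q = 5: ≢ 1 ✓]
Since 37^20 ≡ 1, the order of 37 divides 20 < 40, so 37 is not a primitive root.

No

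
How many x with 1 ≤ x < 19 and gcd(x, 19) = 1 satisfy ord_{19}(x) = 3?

φ(19) = 19 − 1 = 18 = 2 · 3^2.
(Z/19Z)^× is cyclic (|G| = 18); a cyclic group of order m has exactly φ(d) elements of each order d | m, and none otherwise.
3 | 18, and φ(3) = 3 − 1 = 2.

2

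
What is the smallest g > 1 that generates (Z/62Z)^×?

3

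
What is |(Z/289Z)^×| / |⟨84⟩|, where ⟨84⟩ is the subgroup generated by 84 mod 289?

8

By Lagrange's theorem, ord_289(84) divides φ(289) = φ(17^2) = 17·(17−1) = 272 = 2^4 · 17.
Divisors of 272: 1, 2, 4, 8, 16, 17, 34, 68, 136, 272.
Compute 84^d (mod 289) for the divisors d until we hit 1:
84^1 ≡ 84 (mod 289)
84^2 ≡ 120 (mod 289)
84^4 ≡ 239 (mod 289)
84^8 ≡ 188 (mod 289)
84^16 ≡ 86 (mod 289)
84^17 ≡ 288 (mod 289)
84^34 ≡ 1 (mod 289) ✓
So ord_289(84) = 34, hence |⟨84⟩| = 34.
The index is φ(289) / ord(84) = 272 / 34 = 8.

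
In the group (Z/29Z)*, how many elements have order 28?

φ(29) = 29 − 1 = 28 = 2^2 · 7.
Since (Z/29Z)^× is cyclic of order 28, the number of elements of order d is φ(d) when d | 28 and 0 otherwise.
28 = 2^2 · 7 divides 28, and φ(28) = 12.

12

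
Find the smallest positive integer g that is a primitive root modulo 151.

φ(151) = 151 − 1 = 150 = 2 · 3 · 5^2.
g is a primitive root iff g^(150/q) ≢ 1 (mod 151) for each prime q ∈ {2, 3, 5}.
g = 2: 2^75 ≡ 1 — hits 1, so not a primitive root.
g = 3: 3^75 ≡ 150; 3^50 ≡ 1 — hits 1, so not a primitive root.
g = 4: 4^75 ≡ 1 — hits 1, so not a primitive root.
g = 5: 5^75 ≡ 1 — hits 1, so not a primitive root.
g = 6: 6^75 ≡ 150; 6^50 ≡ 32; 6^30 ≡ 59 — none is 1, so 6 is a primitive root.
The smallest primitive root modulo 151 is 6.

6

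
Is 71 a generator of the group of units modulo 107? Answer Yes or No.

Yes

φ(107) = 107 − 1 = 106 = 2 · 53.
It suffices to check that the order of 71 is not a proper divisor of 106: compute 71^(106/q) for q ∈ {2, 53}.
71^53 ≡ 106 (mod 107)  [q = 2: ≢ 1 ✓]
71^2 ≡ 12 (mod 107)  [q = 53: ≢ 1 ✓]
None equal 1, so ord_107(71) = 106: 71 is a primitive root.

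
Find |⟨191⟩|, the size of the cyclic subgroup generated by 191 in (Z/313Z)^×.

312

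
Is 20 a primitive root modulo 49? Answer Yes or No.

φ(49) = φ(7^2) = 7·(7−1) = 42 = 2 · 3 · 7.
An element g generates (Z/49Z)^× iff g^(42/q) ≢ 1 (mod 49) for each prime q ∈ {2, 3, 7}.
20^21 ≡ 48 (mod 49)  [q = 2: ≢ 1 ✓]
20^14 ≡ 1 (mod 49)  [q = 3: ≡ 1 ✗]
20^6 ≡ 22 (mod 49)  [q = 7: ≢ 1 ✓]
20^14 ≡ 1 shows ord(20) | 14, strictly less than φ(49); not a primitive root.

No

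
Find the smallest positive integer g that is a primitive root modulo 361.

2

φ(361) = φ(19^2) = 19·(19−1) = 342 = 2 · 3^2 · 19.
Test candidates g = 2, 3, … against the prime factors q ∈ {2, 3, 19} of φ(361): g is a generator iff g^(342/q) ≢ 1 for every such q.
g = 2: 2^171 ≡ 360; 2^114 ≡ 292; 2^18 ≡ 58 — none is 1, so 2 is a primitive root.
The smallest primitive root modulo 361 is 2.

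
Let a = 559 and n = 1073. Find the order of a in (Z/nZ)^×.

252

Since 559 ∈ (Z/1073Z)^×, its order divides φ(1073) = φ(29·37) = (29−1)·(37−1) = 28·36 = 1008 = 2^4 · 3^2 · 7.
Divisors of 1008: 1, 2, 3, 4, 6, 7, 8, 9, 12, 14, 16, 18, 21, 24, 28, 36, 42, 48, 56, 63, 72, 84, 112, 126, 144, 168, 252, 336, 504, 1008.
Check 559^d mod 1073 for each divisor in increasing order:
559^1 ≡ 559 (mod 1073)
559^2 ≡ 238 (mod 1073)
559^3 ≡ 1063 (mod 1073)
559^4 ≡ 848 (mod 1073)
559^6 ≡ 100 (mod 1073)
559^7 ≡ 104 (mod 1073)
559^8 ≡ 194 (mod 1073)
559^9 ≡ 73 (mod 1073)
559^12 ≡ 343 (mod 1073)
559^14 ≡ 86 (mod 1073)
559^16 ≡ 81 (mod 1073)
559^18 ≡ 1037 (mod 1073)
559^21 ≡ 360 (mod 1073)
559^24 ≡ 692 (mod 1073)
559^28 ≡ 958 (mod 1073)
559^36 ≡ 223 (mod 1073)
559^42 ≡ 840 (mod 1073)
559^48 ≡ 306 (mod 1073)
559^56 ≡ 349 (mod 1073)
559^63 ≡ 887 (mod 1073)
559^72 ≡ 371 (mod 1073)
559^84 ≡ 639 (mod 1073)
559^112 ≡ 552 (mod 1073)
559^126 ≡ 260 (mod 1073)
559^144 ≡ 297 (mod 1073)
559^168 ≡ 581 (mod 1073)
559^252 ≡ 1 (mod 1073) ✓
So ord_1073(559) = 252.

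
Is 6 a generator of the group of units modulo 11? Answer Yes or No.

Yes

φ(11) = 11 − 1 = 10 = 2 · 5.
6 is a primitive root mod 11 iff 6^(φ(11)/q) ≢ 1 for every prime q | φ(11), i.e. q ∈ {2, 5}.
6^5 ≡ 10 (mod 11)  [q = 2: ≢ 1 ✓]
6^2 ≡ 3 (mod 11)  [q = 5: ≢ 1 ✓]
None equal 1, so ord_11(6) = 10: 6 is a primitive root.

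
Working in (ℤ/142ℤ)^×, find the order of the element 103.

ord(103) | φ(142) = φ(2)·φ(71) = 1·70 = 70 = 2 · 5 · 7.
Divisors of 70: 1, 2, 5, 7, 10, 14, 35, 70.
Check 103^d mod 142 for each divisor in increasing order:
103^1 ≡ 103
103^2 ≡ 101
103^5 ≡ 45
103^7 ≡ 1
The smallest such exponent is 7, so the order of 103 is 7.

7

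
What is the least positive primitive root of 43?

3

φ(43) = 43 − 1 = 42 = 2 · 3 · 7.
Test candidates g = 2, 3, … against the prime factors q ∈ {2, 3, 7} of φ(43): g is a generator iff g^(42/q) ≢ 1 for every such q.
g = 2: 2^21 ≡ 42; 2^14 ≡ 1 — hits 1, so not a primitive root.
g = 3: 3^21 ≡ 42; 3^14 ≡ 36; 3^6 ≡ 41 — none is 1, so 3 is a primitive root.
So 3 is the smallest generator of (Z/43Z)^×.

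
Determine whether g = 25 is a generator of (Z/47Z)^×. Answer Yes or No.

No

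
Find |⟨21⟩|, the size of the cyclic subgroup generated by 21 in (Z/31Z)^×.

30

Since 21 ∈ (Z/31Z)^×, its order divides φ(31) = 31 − 1 = 30 = 2 · 3 · 5.
Divisors of 30: 1, 2, 3, 5, 6, 10, 15, 30.
Compute 21^d (mod 31) for the divisors d until we hit 1:
21^1 ≡ 21 (mod 31)
21^2 ≡ 7 (mod 31)
21^3 ≡ 23 (mod 31)
21^5 ≡ 6 (mod 31)
21^6 ≡ 2 (mod 31)
21^10 ≡ 5 (mod 31)
21^15 ≡ 30 (mod 31)
21^30 ≡ 1 (mod 31) ✓
The smallest such exponent is 30, so the order of 21 is 30.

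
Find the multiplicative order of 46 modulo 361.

114

ord(46) | φ(361) = φ(19^2) = 19·(19−1) = 342 = 2 · 3^2 · 19.
Divisors of 342: 1, 2, 3, 6, 9, 18, 19, 38, 57, 114, 171, 342.
Check 46^d mod 361 for each divisor in increasing order:
46^1 ≡ 46 (mod 361)
46^2 ≡ 311 (mod 361)
46^3 ≡ 227 (mod 361)
46^6 ≡ 267 (mod 361)
46^9 ≡ 322 (mod 361)
46^18 ≡ 77 (mod 361)
46^19 ≡ 293 (mod 361)
46^38 ≡ 292 (mod 361)
46^57 ≡ 360 (mod 361)
46^114 ≡ 1 (mod 361) ✓
The smallest such exponent is 114, so the order of 46 is 114.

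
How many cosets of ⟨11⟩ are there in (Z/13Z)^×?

1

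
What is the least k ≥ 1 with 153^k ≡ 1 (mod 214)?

106

Since 153 ∈ (Z/214Z)^×, its order divides φ(214) = φ(2)·φ(107) = 1·106 = 106 = 2 · 53.
Divisors of 106: 1, 2, 53, 106.
Evaluate successive powers at the divisors of 106:
153^1 ≡ 153 (mod 214)
153^2 ≡ 83 (mod 214)
153^53 ≡ 213 (mod 214)
153^106 ≡ 1 (mod 214) ✓
Therefore the multiplicative order of 153 modulo 214 is 106.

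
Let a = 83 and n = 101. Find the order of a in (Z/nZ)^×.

100

By Lagrange's theorem, ord_101(83) divides φ(101) = 101 − 1 = 100 = 2^2 · 5^2.
Divisors of 100: 1, 2, 4, 5, 10, 20, 25, 50, 100.
Compute 83^d (mod 101) for the divisors d until we hit 1:
83^1 ≡ 83 (mod 101)
83^2 ≡ 21 (mod 101)
83^4 ≡ 37 (mod 101)
83^5 ≡ 41 (mod 101)
83^10 ≡ 65 (mod 101)
83^20 ≡ 84 (mod 101)
83^25 ≡ 10 (mod 101)
83^50 ≡ 100 (mod 101)
83^100 ≡ 1 (mod 101) ✓
Hence ord(83) = 100.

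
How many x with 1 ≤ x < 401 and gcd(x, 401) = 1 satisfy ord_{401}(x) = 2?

φ(401) = 401 − 1 = 400 = 2^4 · 5^2.
Since (Z/401Z)^× is cyclic of order 400, the number of elements of order d is φ(d) when d | 400 and 0 otherwise.
2 | 400, and φ(2) = 2 − 1 = 1.

1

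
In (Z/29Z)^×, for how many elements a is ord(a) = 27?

φ(29) = 29 − 1 = 28 = 2^2 · 7.
Since (Z/29Z)^× is cyclic of order 28, the number of elements of order d is φ(d) when d | 28 and 0 otherwise.
Since 27 ∤ 28, the count is 0.

0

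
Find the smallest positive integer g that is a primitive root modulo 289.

3

φ(289) = φ(17^2) = 17·(17−1) = 272 = 2^4 · 17.
Test candidates g = 2, 3, … against the prime factors q ∈ {2, 17} of φ(289): g is a generator iff g^(272/q) ≢ 1 for every such q.
g = 2: 2^136 ≡ 1 — hits 1, so not a primitive root.
g = 3: 3^136 ≡ 288; 3^16 ≡ 171 — none is 1, so 3 is a primitive root.
The smallest primitive root modulo 289 is 3.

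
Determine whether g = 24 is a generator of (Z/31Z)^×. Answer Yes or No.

Yes

φ(31) = 31 − 1 = 30 = 2 · 3 · 5.
Test 24^(30/q) mod 31 for each prime factor q of 30:
24^15 ≡ 30 (mod 31)  [q = 2: ≢ 1 ✓]
24^10 ≡ 25 (mod 31)  [q = 3: ≢ 1 ✓]
24^6 ≡ 4 (mod 31)  [q = 5: ≢ 1 ✓]
All checks pass, so 24 has order 30 and is a primitive root modulo 31.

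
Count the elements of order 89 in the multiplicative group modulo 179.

88

φ(179) = 179 − 1 = 178 = 2 · 89.
Since (Z/179Z)^× is cyclic of order 178, the number of elements of order d is φ(d) when d | 178 and 0 otherwise.
89 | 178, and φ(89) = 89 − 1 = 88.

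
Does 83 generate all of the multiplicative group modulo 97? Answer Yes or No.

φ(97) = 97 − 1 = 96 = 2^5 · 3.
An element g generates (Z/97Z)^× iff g^(96/q) ≢ 1 (mod 97) for each prime q ∈ {2, 3}.
83^48 ≡ 96 (mod 97)  [q = 2: ≢ 1 ✓]
83^32 ≡ 61 (mod 97)  [q = 3: ≢ 1 ✓]
All checks pass, so 83 has order 96 and is a primitive root modulo 97.

Yes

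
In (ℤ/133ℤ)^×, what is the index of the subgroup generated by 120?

12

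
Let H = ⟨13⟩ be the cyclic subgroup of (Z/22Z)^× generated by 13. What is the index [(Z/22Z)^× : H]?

The order of 13 must divide φ(22) = φ(2)·φ(11) = 1·10 = 10 = 2 · 5.
Divisors of 10: 1, 2, 5, 10.
Evaluate successive powers at the divisors of 10:
13^1 ≡ 13 (mod 22)
13^2 ≡ 15 (mod 22)
13^5 ≡ 21 (mod 22)
13^10 ≡ 1 (mod 22) ✓
Thus |⟨13⟩| = ord(13) = 10.
[(Z/22Z)^× : ⟨13⟩] = 10/10 = 1.

1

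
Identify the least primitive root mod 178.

3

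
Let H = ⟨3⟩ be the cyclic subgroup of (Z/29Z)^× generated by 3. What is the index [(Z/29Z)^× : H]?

1

The order of 3 must divide φ(29) = 29 − 1 = 28 = 2^2 · 7.
Divisors of 28: 1, 2, 4, 7, 14, 28.
Compute 3^d (mod 29) for the divisors d until we hit 1:
3^1 ≡ 3 (mod 29)
3^2 ≡ 9 (mod 29)
3^4 ≡ 23 (mod 29)
3^7 ≡ 12 (mod 29)
3^14 ≡ 28 (mod 29)
3^28 ≡ 1 (mod 29) ✓
So ord_29(3) = 28, hence |⟨3⟩| = 28.
[(Z/29Z)^× : ⟨3⟩] = 28/28 = 1.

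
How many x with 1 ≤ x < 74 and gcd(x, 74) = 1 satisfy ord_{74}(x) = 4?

φ(74) = φ(2)·φ(37) = 1·36 = 36 = 2^2 · 3^2.
Since (Z/74Z)^× is cyclic of order 36, the number of elements of order d is φ(d) when d | 36 and 0 otherwise.
4 = 2^2 divides 36, and φ(4) = 2.

2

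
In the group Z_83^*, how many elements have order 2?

1

φ(83) = 83 − 1 = 82 = 2 · 41.
(Z/83Z)^× is cyclic (|G| = 82); a cyclic group of order m has exactly φ(d) elements of each order d | m, and none otherwise.
2 | 82, and φ(2) = 2 − 1 = 1.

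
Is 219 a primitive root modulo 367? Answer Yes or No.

φ(367) = 367 − 1 = 366 = 2 · 3 · 61.
It suffices to check that the order of 219 is not a proper divisor of 366: compute 219^(366/q) for q ∈ {2, 3, 61}.
219^183 ≡ 366 (mod 367)  [q = 2: ≢ 1 ✓]
219^122 ≡ 283 (mod 367)  [q = 3: ≢ 1 ✓]
219^6 ≡ 322 (mod 367)  [q = 61: ≢ 1 ✓]
Every test exponent gives a nontrivial residue, hence 219 generates the full group.

Yes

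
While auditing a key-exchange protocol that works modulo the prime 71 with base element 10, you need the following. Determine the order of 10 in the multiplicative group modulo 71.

35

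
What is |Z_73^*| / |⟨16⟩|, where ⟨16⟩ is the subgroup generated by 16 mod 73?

8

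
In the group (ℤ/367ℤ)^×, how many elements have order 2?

φ(367) = 367 − 1 = 366 = 2 · 3 · 61.
(Z/367Z)^× is cyclic (|G| = 366); a cyclic group of order m has exactly φ(d) elements of each order d | m, and none otherwise.
2 | 366, and φ(2) = 2 − 1 = 1.

1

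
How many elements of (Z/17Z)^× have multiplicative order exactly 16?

φ(17) = 17 − 1 = 16 = 2^4.
Since (Z/17Z)^× is cyclic of order 16, the number of elements of order d is φ(d) when d | 16 and 0 otherwise.
16 = 2^4 divides 16, and φ(16) = 8.

8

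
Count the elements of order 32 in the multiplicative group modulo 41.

φ(41) = 41 − 1 = 40 = 2^3 · 5.
(Z/41Z)^× is cyclic (|G| = 40); a cyclic group of order m has exactly φ(d) elements of each order d | m, and none otherwise.
32 does not divide 40, so no element of (Z/41Z)^× has order 32.

0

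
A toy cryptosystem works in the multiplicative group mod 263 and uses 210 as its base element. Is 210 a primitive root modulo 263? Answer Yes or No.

No

φ(263) = 263 − 1 = 262 = 2 · 131.
It suffices to check that the order of 210 is not a proper divisor of 262: compute 210^(262/q) for q ∈ {2, 131}.
210^131 ≡ 1 (mod 263)  [q = 2: ≡ 1 ✗]
210^2 ≡ 179 (mod 263)  [q = 131: ≢ 1 ✓]
Since 210^131 ≡ 1, the order of 210 divides 131 < 262, so 210 is not a primitive root.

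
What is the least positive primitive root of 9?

φ(9) = φ(3^2) = 3·(3−1) = 6 = 2 · 3.
Test candidates g = 2, 3, … against the prime factors q ∈ {2, 3} of φ(9): g is a generator iff g^(6/q) ≢ 1 for every such q.
g = 2: 2^3 ≡ 8; 2^2 ≡ 4 — none is 1, so 2 is a primitive root.
Hence the least primitive root of 9 is 2.

2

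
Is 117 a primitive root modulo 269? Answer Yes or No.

φ(269) = 269 − 1 = 268 = 2^2 · 67.
It suffices to check that the order of 117 is not a proper divisor of 268: compute 117^(268/q) for q ∈ {2, 67}.
117^134 ≡ 1 (mod 269)  [q = 2: ≡ 1 ✗]
117^4 ≡ 93 (mod 269)  [q = 67: ≢ 1 ✓]
The check at q = 2 fails, so 117 generates a proper subgroup.

No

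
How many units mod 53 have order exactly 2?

φ(53) = 53 − 1 = 52 = 2^2 · 13.
(Z/53Z)^× is cyclic (|G| = 52); a cyclic group of order m has exactly φ(d) elements of each order d | m, and none otherwise.
2 | 52, and φ(2) = 2 − 1 = 1.

1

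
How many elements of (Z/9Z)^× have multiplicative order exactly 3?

2

φ(9) = φ(3^2) = 3·(3−1) = 6 = 2 · 3.
In a cyclic group of order 6, there are φ(d) elements of order d for each divisor d of 6, and zero for non-divisors.
3 | 6, and φ(3) = 3 − 1 = 2.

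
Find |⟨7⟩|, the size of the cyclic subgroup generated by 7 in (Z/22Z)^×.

10

The order of 7 must divide φ(22) = φ(2)·φ(11) = 1·10 = 10 = 2 · 5.
Divisors of 10: 1, 2, 5, 10.
Evaluate successive powers at the divisors of 10:
7^1 ≡ 7
7^2 ≡ 5
7^5 ≡ 21
7^10 ≡ 1
The smallest such exponent is 10, so the order of 7 is 10.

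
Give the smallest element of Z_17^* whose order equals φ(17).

3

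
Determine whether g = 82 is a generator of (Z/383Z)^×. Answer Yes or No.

Yes

φ(383) = 383 − 1 = 382 = 2 · 191.
It suffices to check that the order of 82 is not a proper divisor of 382: compute 82^(382/q) for q ∈ {2, 191}.
82^191 ≡ 382 (mod 383)  [q = 2: ≢ 1 ✓]
82^2 ≡ 213 (mod 383)  [q = 191: ≢ 1 ✓]
All checks pass, so 82 has order 382 and is a primitive root modulo 383.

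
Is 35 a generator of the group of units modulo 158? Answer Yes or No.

φ(158) = φ(2)·φ(79) = 1·78 = 78 = 2 · 3 · 13.
An element g generates (Z/158Z)^× iff g^(78/q) ≢ 1 (mod 158) for each prime q ∈ {2, 3, 13}.
35^39 ≡ 157 (mod 158)  [q = 2: ≢ 1 ✓]
35^26 ≡ 23 (mod 158)  [q = 3: ≢ 1 ✓]
35^6 ≡ 89 (mod 158)  [q = 13: ≢ 1 ✓]
Every test exponent gives a nontrivial residue, hence 35 generates the full group.

Yes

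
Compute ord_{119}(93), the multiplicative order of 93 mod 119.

24

ord(93) | φ(119) = φ(7·17) = (7−1)·(17−1) = 6·16 = 96 = 2^5 · 3.
Divisors of 96: 1, 2, 3, 4, 6, 8, 12, 16, 24, 32, 48, 96.
Check 93^d mod 119 for each divisor in increasing order:
93^1 ≡ 93 (mod 119)
93^2 ≡ 81 (mod 119)
93^3 ≡ 36 (mod 119)
93^4 ≡ 16 (mod 119)
93^6 ≡ 106 (mod 119)
93^8 ≡ 18 (mod 119)
93^12 ≡ 50 (mod 119)
93^16 ≡ 86 (mod 119)
93^24 ≡ 1 (mod 119) ✓
Hence ord(93) = 24.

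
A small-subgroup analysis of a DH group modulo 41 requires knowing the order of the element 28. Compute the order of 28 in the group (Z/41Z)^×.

Since 28 ∈ (Z/41Z)^×, its order divides φ(41) = 41 − 1 = 40 = 2^3 · 5.
Divisors of 40: 1, 2, 4, 5, 8, 10, 20, 40.
Compute 28^d (mod 41) for the divisors d until we hit 1:
28^1 ≡ 28
28^2 ≡ 5
28^4 ≡ 25
28^5 ≡ 3
28^8 ≡ 10
28^10 ≡ 9
28^20 ≡ 40
28^40 ≡ 1
So ord_41(28) = 40.

40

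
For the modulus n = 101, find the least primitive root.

2

φ(101) = 101 − 1 = 100 = 2^2 · 5^2.
Test candidates g = 2, 3, … against the prime factors q ∈ {2, 5} of φ(101): g is a generator iff g^(100/q) ≢ 1 for every such q.
g = 2: 2^50 ≡ 100; 2^20 ≡ 95 — none is 1, so 2 is a primitive root.
The smallest primitive root modulo 101 is 2.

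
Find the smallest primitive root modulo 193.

5

φ(193) = 193 − 1 = 192 = 2^6 · 3.
g is a primitive root iff g^(192/q) ≢ 1 (mod 193) for each prime q ∈ {2, 3}.
g = 2: 2^96 ≡ 1 — hits 1, so not a primitive root.
g = 3: 3^96 ≡ 1 — hits 1, so not a primitive root.
g = 4: 4^96 ≡ 1 — hits 1, so not a primitive root.
g = 5: 5^96 ≡ 192; 5^64 ≡ 84 — none is 1, so 5 is a primitive root.
So 5 is the smallest generator of (Z/193Z)^×.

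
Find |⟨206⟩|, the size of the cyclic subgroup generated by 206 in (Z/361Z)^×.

The order of 206 must divide φ(361) = φ(19^2) = 19·(19−1) = 342 = 2 · 3^2 · 19.
Divisors of 342: 1, 2, 3, 6, 9, 18, 19, 38, 57, 114, 171, 342.
Check 206^d mod 361 for each divisor in increasing order:
206^1 ≡ 206
206^2 ≡ 199
206^3 ≡ 201
206^6 ≡ 330
206^9 ≡ 267
206^18 ≡ 172
206^19 ≡ 54
206^38 ≡ 28
206^57 ≡ 68
206^114 ≡ 292
206^171 ≡ 1
So ord_361(206) = 171.

171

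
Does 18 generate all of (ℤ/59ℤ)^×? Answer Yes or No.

φ(59) = 59 − 1 = 58 = 2 · 29.
18 is a primitive root mod 59 iff 18^(φ(59)/q) ≢ 1 for every prime q | φ(59), i.e. q ∈ {2, 29}.
18^29 ≡ 58 (mod 59)  [q = 2: ≢ 1 ✓]
18^2 ≡ 29 (mod 59)  [q = 29: ≢ 1 ✓]
All checks pass, so 18 has order 58 and is a primitive root modulo 59.

Yes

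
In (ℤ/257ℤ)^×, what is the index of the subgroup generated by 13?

2

Since 13 ∈ (Z/257Z)^×, its order divides φ(257) = 257 − 1 = 256 = 2^8.
Divisors of 256: 1, 2, 4, 8, 16, 32, 64, 128, 256.
Compute 13^d (mod 257) for the divisors d until we hit 1:
13^1 ≡ 13 (mod 257)
13^2 ≡ 169 (mod 257)
13^4 ≡ 34 (mod 257)
13^8 ≡ 128 (mod 257)
13^16 ≡ 193 (mod 257)
13^32 ≡ 241 (mod 257)
13^64 ≡ 256 (mod 257)
13^128 ≡ 1 (mod 257) ✓
So ord_257(13) = 128, hence |⟨13⟩| = 128.
The index is φ(257) / ord(13) = 256 / 128 = 2.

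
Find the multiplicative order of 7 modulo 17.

16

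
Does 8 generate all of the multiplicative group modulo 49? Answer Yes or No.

No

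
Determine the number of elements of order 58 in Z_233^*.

28

φ(233) = 233 − 1 = 232 = 2^3 · 29.
(Z/233Z)^× is cyclic (|G| = 232); a cyclic group of order m has exactly φ(d) elements of each order d | m, and none otherwise.
58 = 2 · 29 divides 232, and φ(58) = 28.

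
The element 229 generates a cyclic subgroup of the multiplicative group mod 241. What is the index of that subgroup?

2

The order of 229 must divide φ(241) = 241 − 1 = 240 = 2^4 · 3 · 5.
Divisors of 240: 1, 2, 3, 4, 5, 6, 8, 10, 12, 15, 16, 20, 24, 30, 40, 48, 60, 80, 120, 240.
Evaluate successive powers at the divisors of 240:
229^1 ≡ 229 (mod 241)
229^2 ≡ 144 (mod 241)
229^3 ≡ 200 (mod 241)
229^4 ≡ 10 (mod 241)
229^5 ≡ 121 (mod 241)
229^6 ≡ 235 (mod 241)
229^8 ≡ 100 (mod 241)
229^10 ≡ 181 (mod 241)
229^12 ≡ 36 (mod 241)
229^15 ≡ 211 (mod 241)
229^16 ≡ 119 (mod 241)
229^20 ≡ 226 (mod 241)
229^24 ≡ 91 (mod 241)
229^30 ≡ 177 (mod 241)
229^40 ≡ 225 (mod 241)
229^48 ≡ 87 (mod 241)
229^60 ≡ 240 (mod 241)
229^80 ≡ 15 (mod 241)
229^120 ≡ 1 (mod 241) ✓
The order of 229 is 120, so the subgroup it generates has 120 elements.
Index = |(Z/241Z)^×| / |⟨229⟩| = 240 / 120 = 2.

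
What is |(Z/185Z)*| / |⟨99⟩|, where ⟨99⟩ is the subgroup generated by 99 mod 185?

8

By Lagrange's theorem, ord_185(99) divides φ(185) = φ(5·37) = (5−1)·(37−1) = 4·36 = 144 = 2^4 · 3^2.
Divisors of 144: 1, 2, 3, 4, 6, 8, 9, 12, 16, 18, 24, 36, 48, 72, 144.
Evaluate successive powers at the divisors of 144:
99^1 ≡ 99
99^2 ≡ 181
99^3 ≡ 159
99^4 ≡ 16
99^6 ≡ 121
99^8 ≡ 71
99^9 ≡ 184
99^12 ≡ 26
99^16 ≡ 46
99^18 ≡ 1
So ord_185(99) = 18, hence |⟨99⟩| = 18.
The index is φ(185) / ord(99) = 144 / 18 = 8.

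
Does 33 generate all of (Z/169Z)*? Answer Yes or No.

Yes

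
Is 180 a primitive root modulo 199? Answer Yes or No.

φ(199) = 199 − 1 = 198 = 2 · 3^2 · 11.
An element g generates (Z/199Z)^× iff g^(198/q) ≢ 1 (mod 199) for each prime q ∈ {2, 3, 11}.
180^99 ≡ 1 (mod 199)  [q = 2: ≡ 1 ✗]
180^66 ≡ 106 (mod 199)  [q = 3: ≢ 1 ✓]
180^18 ≡ 1 (mod 199)  [q = 11: ≡ 1 ✗]
Since 180^99 ≡ 1, the order of 180 divides 99 < 198, so 180 is not a primitive root.

No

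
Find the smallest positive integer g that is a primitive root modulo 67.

φ(67) = 67 − 1 = 66 = 2 · 3 · 11.
g is a primitive root iff g^(66/q) ≢ 1 (mod 67) for each prime q ∈ {2, 3, 11}.
g = 2: 2^33 ≡ 66; 2^22 ≡ 37; 2^6 ≡ 64 — none is 1, so 2 is a primitive root.
So 2 is the smallest generator of (Z/67Z)^×.

2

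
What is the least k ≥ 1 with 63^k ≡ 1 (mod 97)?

32

ord(63) | φ(97) = 97 − 1 = 96 = 2^5 · 3.
Divisors of 96: 1, 2, 3, 4, 6, 8, 12, 16, 24, 32, 48, 96.
Compute 63^d (mod 97) for the divisors d until we hit 1:
63^1 ≡ 63 (mod 97)
63^2 ≡ 89 (mod 97)
63^3 ≡ 78 (mod 97)
63^4 ≡ 64 (mod 97)
63^6 ≡ 70 (mod 97)
63^8 ≡ 22 (mod 97)
63^12 ≡ 50 (mod 97)
63^16 ≡ 96 (mod 97)
63^24 ≡ 75 (mod 97)
63^32 ≡ 1 (mod 97) ✓
Therefore the multiplicative order of 63 modulo 97 is 32.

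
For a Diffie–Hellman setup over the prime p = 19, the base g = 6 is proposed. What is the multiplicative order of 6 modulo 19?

By Lagrange's theorem, ord_19(6) divides φ(19) = 19 − 1 = 18 = 2 · 3^2.
Divisors of 18: 1, 2, 3, 6, 9, 18.
Evaluate successive powers at the divisors of 18:
6^1 ≡ 6 (mod 19)
6^2 ≡ 17 (mod 19)
6^3 ≡ 7 (mod 19)
6^6 ≡ 11 (mod 19)
6^9 ≡ 1 (mod 19) ✓
The smallest such exponent is 9, so the order of 6 is 9.

9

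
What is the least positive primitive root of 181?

φ(181) = 181 − 1 = 180 = 2^2 · 3^2 · 5.
Test candidates g = 2, 3, … against the prime factors q ∈ {2, 3, 5} of φ(181): g is a generator iff g^(180/q) ≢ 1 for every such q.
g = 2: 2^90 ≡ 180; 2^60 ≡ 48; 2^36 ≡ 59 — none is 1, so 2 is a primitive root.
Hence the least primitive root of 181 is 2.

2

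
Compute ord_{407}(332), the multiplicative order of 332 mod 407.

10

By Lagrange's theorem, ord_407(332) divides φ(407) = φ(11·37) = (11−1)·(37−1) = 10·36 = 360 = 2^3 · 3^2 · 5.
Divisors of 360: 1, 2, 3, 4, 5, 6, 8, 9, 10, 12, 15, 18, 20, 24, 30, 36, 40, 45, 60, 72, 90, 120, 180, 360.
Check 332^d mod 407 for each divisor in increasing order:
332^1 ≡ 332 (mod 407)
332^2 ≡ 334 (mod 407)
332^3 ≡ 184 (mod 407)
332^4 ≡ 38 (mod 407)
332^5 ≡ 406 (mod 407)
332^6 ≡ 75 (mod 407)
332^8 ≡ 223 (mod 407)
332^9 ≡ 369 (mod 407)
332^10 ≡ 1 (mod 407) ✓
Therefore the multiplicative order of 332 modulo 407 is 10.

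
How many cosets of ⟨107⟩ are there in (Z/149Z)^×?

4

Since 107 ∈ (Z/149Z)^×, its order divides φ(149) = 149 − 1 = 148 = 2^2 · 37.
Divisors of 148: 1, 2, 4, 37, 74, 148.
Check 107^d mod 149 for each divisor in increasing order:
107^1 ≡ 107 (mod 149)
107^2 ≡ 125 (mod 149)
107^4 ≡ 129 (mod 149)
107^37 ≡ 1 (mod 149) ✓
The order of 107 is 37, so the subgroup it generates has 37 elements.
[(Z/149Z)^× : ⟨107⟩] = 148/37 = 4.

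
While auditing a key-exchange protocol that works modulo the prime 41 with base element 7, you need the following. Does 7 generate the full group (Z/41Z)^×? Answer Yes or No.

Yes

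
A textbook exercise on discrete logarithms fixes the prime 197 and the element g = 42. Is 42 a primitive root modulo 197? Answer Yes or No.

No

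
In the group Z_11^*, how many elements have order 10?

4

φ(11) = 11 − 1 = 10 = 2 · 5.
In a cyclic group of order 10, there are φ(d) elements of order d for each divisor d of 10, and zero for non-divisors.
10 = 2 · 5 divides 10, and φ(10) = 4.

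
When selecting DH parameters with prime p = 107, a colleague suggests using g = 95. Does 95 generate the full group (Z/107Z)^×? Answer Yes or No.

Yes

φ(107) = 107 − 1 = 106 = 2 · 53.
Test 95^(106/q) mod 107 for each prime factor q of 106:
95^53 ≡ 106 (mod 107)  [q = 2: ≢ 1 ✓]
95^2 ≡ 37 (mod 107)  [q = 53: ≢ 1 ✓]
Every test exponent gives a nontrivial residue, hence 95 generates the full group.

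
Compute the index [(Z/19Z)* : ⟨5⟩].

2

By Lagrange's theorem, ord_19(5) divides φ(19) = 19 − 1 = 18 = 2 · 3^2.
Divisors of 18: 1, 2, 3, 6, 9, 18.
Evaluate successive powers at the divisors of 18:
5^1 ≡ 5 (mod 19)
5^2 ≡ 6 (mod 19)
5^3 ≡ 11 (mod 19)
5^6 ≡ 7 (mod 19)
5^9 ≡ 1 (mod 19) ✓
So ord_19(5) = 9, hence |⟨5⟩| = 9.
Index = |(Z/19Z)^×| / |⟨5⟩| = 18 / 9 = 2.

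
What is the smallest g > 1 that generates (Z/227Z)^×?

2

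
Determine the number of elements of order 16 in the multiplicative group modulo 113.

8

φ(113) = 113 − 1 = 112 = 2^4 · 7.
In a cyclic group of order 112, there are φ(d) elements of order d for each divisor d of 112, and zero for non-divisors.
16 = 2^4 divides 112, and φ(16) = 8.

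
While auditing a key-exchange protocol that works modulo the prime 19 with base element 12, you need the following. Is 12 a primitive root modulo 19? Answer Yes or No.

φ(19) = 19 − 1 = 18 = 2 · 3^2.
12 is a primitive root mod 19 iff 12^(φ(19)/q) ≢ 1 for every prime q | φ(19), i.e. q ∈ {2, 3}.
12^9 ≡ 18 (mod 19)  [q = 2: ≢ 1 ✓]
12^6 ≡ 1 (mod 19)  [q = 3: ≡ 1 ✗]
The check at q = 3 fails, so 12 generates a proper subgroup.

No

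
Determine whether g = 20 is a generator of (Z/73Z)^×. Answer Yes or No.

Yes

φ(73) = 73 − 1 = 72 = 2^3 · 3^2.
An element g generates (Z/73Z)^× iff g^(72/q) ≢ 1 (mod 73) for each prime q ∈ {2, 3}.
20^36 ≡ 72 (mod 73)  [q = 2: ≢ 1 ✓]
20^24 ≡ 64 (mod 73)  [q = 3: ≢ 1 ✓]
All checks pass, so 20 has order 72 and is a primitive root modulo 73.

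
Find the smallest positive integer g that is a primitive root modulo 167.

5

φ(167) = 167 − 1 = 166 = 2 · 83.
Test candidates g = 2, 3, … against the prime factors q ∈ {2, 83} of φ(167): g is a generator iff g^(166/q) ≢ 1 for every such q.
g = 2: 2^83 ≡ 1 — hits 1, so not a primitive root.
g = 3: 3^83 ≡ 1 — hits 1, so not a primitive root.
g = 4: 4^83 ≡ 1 — hits 1, so not a primitive root.
g = 5: 5^83 ≡ 166; 5^2 ≡ 25 — none is 1, so 5 is a primitive root.
So 5 is the smallest generator of (Z/167Z)^×.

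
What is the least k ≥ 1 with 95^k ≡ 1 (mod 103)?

ord(95) | φ(103) = 103 − 1 = 102 = 2 · 3 · 17.
Divisors of 102: 1, 2, 3, 6, 17, 34, 51, 102.
Check 95^d mod 103 for each divisor in increasing order:
95^1 ≡ 95 (mod 103)
95^2 ≡ 64 (mod 103)
95^3 ≡ 3 (mod 103)
95^6 ≡ 9 (mod 103)
95^17 ≡ 102 (mod 103)
95^34 ≡ 1 (mod 103) ✓
The smallest such exponent is 34, so the order of 95 is 34.

34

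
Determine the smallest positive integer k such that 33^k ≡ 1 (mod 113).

The order of 33 must divide φ(113) = 113 − 1 = 112 = 2^4 · 7.
Divisors of 112: 1, 2, 4, 7, 8, 14, 16, 28, 56, 112.
Compute 33^d (mod 113) for the divisors d until we hit 1:
33^1 ≡ 33 (mod 113)
33^2 ≡ 72 (mod 113)
33^4 ≡ 99 (mod 113)
33^7 ≡ 71 (mod 113)
33^8 ≡ 83 (mod 113)
33^14 ≡ 69 (mod 113)
33^16 ≡ 109 (mod 113)
33^28 ≡ 15 (mod 113)
33^56 ≡ 112 (mod 113)
33^112 ≡ 1 (mod 113) ✓
Hence ord(33) = 112.

112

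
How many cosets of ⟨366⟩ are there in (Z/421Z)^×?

ord(366) | φ(421) = 421 − 1 = 420 = 2^2 · 3 · 5 · 7.
Divisors of 420: 1, 2, 3, 4, 5, 6, 7, 10, 12, 14, 15, 20, 21, 28, 30, 35, 42, 60, 70, 84, 105, 140, 210, 420.
Test each divisor d:
366^1 ≡ 366
366^2 ≡ 78
366^3 ≡ 341
366^4 ≡ 190
366^5 ≡ 75
366^6 ≡ 85
366^7 ≡ 377
366^10 ≡ 152
366^12 ≡ 68
366^14 ≡ 252
366^15 ≡ 33
366^20 ≡ 370
366^21 ≡ 279
366^28 ≡ 354
366^30 ≡ 247
366^35 ≡ 1
Thus |⟨366⟩| = ord(366) = 35.
[(Z/421Z)^× : ⟨366⟩] = 420/35 = 12.

12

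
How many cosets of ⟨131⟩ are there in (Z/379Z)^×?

The order of 131 must divide φ(379) = 379 − 1 = 378 = 2 · 3^3 · 7.
Divisors of 378: 1, 2, 3, 6, 7, 9, 14, 18, 21, 27, 42, 54, 63, 126, 189, 378.
Check 131^d mod 379 for each divisor in increasing order:
131^1 ≡ 131 (mod 379)
131^2 ≡ 106 (mod 379)
131^3 ≡ 242 (mod 379)
131^6 ≡ 198 (mod 379)
131^7 ≡ 166 (mod 379)
131^9 ≡ 162 (mod 379)
131^14 ≡ 268 (mod 379)
131^18 ≡ 93 (mod 379)
131^21 ≡ 145 (mod 379)
131^27 ≡ 285 (mod 379)
131^42 ≡ 180 (mod 379)
131^54 ≡ 119 (mod 379)
131^63 ≡ 328 (mod 379)
131^126 ≡ 327 (mod 379)
131^189 ≡ 378 (mod 379)
131^378 ≡ 1 (mod 379) ✓
The order of 131 is 378, so the subgroup it generates has 378 elements.
[(Z/379Z)^× : ⟨131⟩] = 378/378 = 1.

1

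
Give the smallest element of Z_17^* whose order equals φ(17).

φ(17) = 17 − 1 = 16 = 2^4.
g is a primitive root iff g^(16/q) ≢ 1 (mod 17) for each prime q ∈ {2}.
g = 2: 2^8 ≡ 1 — hits 1, so not a primitive root.
g = 3: 3^8 ≡ 16 — none is 1, so 3 is a primitive root.
The smallest primitive root modulo 17 is 3.

3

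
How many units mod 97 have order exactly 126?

0

φ(97) = 97 − 1 = 96 = 2^5 · 3.
Since (Z/97Z)^× is cyclic of order 96, the number of elements of order d is φ(d) when d | 96 and 0 otherwise.
126 does not divide 96, so no element of (Z/97Z)^× has order 126.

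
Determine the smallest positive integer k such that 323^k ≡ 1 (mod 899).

ord(323) | φ(899) = φ(29·31) = (29−1)·(31−1) = 28·30 = 840 = 2^3 · 3 · 5 · 7.
Divisors of 840: 1, 2, 3, 4, 5, 6, 7, 8, 10, 12, 14, 15, 20, 21, 24, 28, 30, 35, 40, 42, 56, 60, 70, 84, 105, 120, 140, 168, 210, 280, 420, 840.
Evaluate successive powers at the divisors of 840:
323^1 ≡ 323
323^2 ≡ 45
323^3 ≡ 151
323^4 ≡ 227
323^5 ≡ 502
323^6 ≡ 326
323^7 ≡ 115
323^8 ≡ 286
323^10 ≡ 284
323^12 ≡ 194
323^14 ≡ 639
323^15 ≡ 526
323^20 ≡ 645
323^21 ≡ 666
323^24 ≡ 777
323^28 ≡ 175
323^30 ≡ 683
323^35 ≡ 347
323^40 ≡ 687
323^42 ≡ 349
323^56 ≡ 59
323^60 ≡ 807
323^70 ≡ 842
323^84 ≡ 436
323^105 ≡ 898
323^120 ≡ 373
323^140 ≡ 552
323^168 ≡ 407
323^210 ≡ 1
Hence ord(323) = 210.

210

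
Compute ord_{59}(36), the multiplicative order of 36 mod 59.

ord(36) | φ(59) = 59 − 1 = 58 = 2 · 29.
Divisors of 58: 1, 2, 29, 58.
Test each divisor d:
36^1 ≡ 36
36^2 ≡ 57
36^29 ≡ 1
Therefore the multiplicative order of 36 modulo 59 is 29.

29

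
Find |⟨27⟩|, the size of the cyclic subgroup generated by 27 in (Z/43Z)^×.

14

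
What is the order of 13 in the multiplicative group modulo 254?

63

ord(13) | φ(254) = φ(2)·φ(127) = 1·126 = 126 = 2 · 3^2 · 7.
Divisors of 126: 1, 2, 3, 6, 7, 9, 14, 18, 21, 42, 63, 126.
Compute 13^d (mod 254) for the divisors d until we hit 1:
13^1 ≡ 13 (mod 254)
13^2 ≡ 169 (mod 254)
13^3 ≡ 165 (mod 254)
13^6 ≡ 47 (mod 254)
13^7 ≡ 103 (mod 254)
13^9 ≡ 135 (mod 254)
13^14 ≡ 195 (mod 254)
13^18 ≡ 191 (mod 254)
13^21 ≡ 19 (mod 254)
13^42 ≡ 107 (mod 254)
13^63 ≡ 1 (mod 254) ✓
So ord_254(13) = 63.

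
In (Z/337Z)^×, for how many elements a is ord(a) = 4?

φ(337) = 337 − 1 = 336 = 2^4 · 3 · 7.
Since (Z/337Z)^× is cyclic of order 336, the number of elements of order d is φ(d) when d | 336 and 0 otherwise.
4 = 2^2 divides 336, and φ(4) = 2.

2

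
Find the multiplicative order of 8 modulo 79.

Since 8 ∈ (Z/79Z)^×, its order divides φ(79) = 79 − 1 = 78 = 2 · 3 · 13.
Divisors of 78: 1, 2, 3, 6, 13, 26, 39, 78.
Test each divisor d:
8^1 ≡ 8 (mod 79)
8^2 ≡ 64 (mod 79)
8^3 ≡ 38 (mod 79)
8^6 ≡ 22 (mod 79)
8^13 ≡ 1 (mod 79) ✓
The smallest such exponent is 13, so the order of 8 is 13.

13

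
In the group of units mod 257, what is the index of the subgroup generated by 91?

By Lagrange's theorem, ord_257(91) divides φ(257) = 257 − 1 = 256 = 2^8.
Divisors of 256: 1, 2, 4, 8, 16, 32, 64, 128, 256.
Check 91^d mod 257 for each divisor in increasing order:
91^1 ≡ 91
91^2 ≡ 57
91^4 ≡ 165
91^8 ≡ 240
91^16 ≡ 32
91^32 ≡ 253
91^64 ≡ 16
91^128 ≡ 256
91^256 ≡ 1
The order of 91 is 256, so the subgroup it generates has 256 elements.
Index = |(Z/257Z)^×| / |⟨91⟩| = 256 / 256 = 1.

1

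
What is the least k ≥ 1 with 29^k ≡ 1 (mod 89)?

Since 29 ∈ (Z/89Z)^×, its order divides φ(89) = 89 − 1 = 88 = 2^3 · 11.
Divisors of 88: 1, 2, 4, 8, 11, 22, 44, 88.
Evaluate successive powers at the divisors of 88:
29^1 ≡ 29
29^2 ≡ 40
29^4 ≡ 87
29^8 ≡ 4
29^11 ≡ 12
29^22 ≡ 55
29^44 ≡ 88
29^88 ≡ 1
So ord_89(29) = 88.

88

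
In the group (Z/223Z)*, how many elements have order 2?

φ(223) = 223 − 1 = 222 = 2 · 3 · 37.
Since (Z/223Z)^× is cyclic of order 222, the number of elements of order d is φ(d) when d | 222 and 0 otherwise.
2 | 222, and φ(2) = 2 − 1 = 1.

1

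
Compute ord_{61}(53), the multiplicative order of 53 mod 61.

The order of 53 must divide φ(61) = 61 − 1 = 60 = 2^2 · 3 · 5.
Divisors of 60: 1, 2, 3, 4, 5, 6, 10, 12, 15, 20, 30, 60.
Test each divisor d:
53^1 ≡ 53 (mod 61)
53^2 ≡ 3 (mod 61)
53^3 ≡ 37 (mod 61)
53^4 ≡ 9 (mod 61)
53^5 ≡ 50 (mod 61)
53^6 ≡ 27 (mod 61)
53^10 ≡ 60 (mod 61)
53^12 ≡ 58 (mod 61)
53^15 ≡ 11 (mod 61)
53^20 ≡ 1 (mod 61) ✓
So ord_61(53) = 20.

20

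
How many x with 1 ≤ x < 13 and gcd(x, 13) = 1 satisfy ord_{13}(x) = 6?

φ(13) = 13 − 1 = 12 = 2^2 · 3.
(Z/13Z)^× is cyclic (|G| = 12); a cyclic group of order m has exactly φ(d) elements of each order d | m, and none otherwise.
6 = 2 · 3 divides 12, and φ(6) = 2.

2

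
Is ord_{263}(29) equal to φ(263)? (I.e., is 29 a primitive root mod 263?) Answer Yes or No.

Yes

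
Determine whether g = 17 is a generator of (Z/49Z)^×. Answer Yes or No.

Yes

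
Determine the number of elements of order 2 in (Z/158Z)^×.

1

φ(158) = φ(2)·φ(79) = 1·78 = 78 = 2 · 3 · 13.
Since (Z/158Z)^× is cyclic of order 78, the number of elements of order d is φ(d) when d | 78 and 0 otherwise.
2 | 78, and φ(2) = 2 − 1 = 1.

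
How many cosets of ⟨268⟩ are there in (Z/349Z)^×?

2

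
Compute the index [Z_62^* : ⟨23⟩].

By Lagrange's theorem, ord_62(23) divides φ(62) = φ(2)·φ(31) = 1·30 = 30 = 2 · 3 · 5.
Divisors of 30: 1, 2, 3, 5, 6, 10, 15, 30.
Compute 23^d (mod 62) for the divisors d until we hit 1:
23^1 ≡ 23 (mod 62)
23^2 ≡ 33 (mod 62)
23^3 ≡ 15 (mod 62)
23^5 ≡ 61 (mod 62)
23^6 ≡ 39 (mod 62)
23^10 ≡ 1 (mod 62) ✓
So ord_62(23) = 10, hence |⟨23⟩| = 10.
[(Z/62Z)^× : ⟨23⟩] = 30/10 = 3.

3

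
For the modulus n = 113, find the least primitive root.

φ(113) = 113 − 1 = 112 = 2^4 · 7.
g is a primitive root iff g^(112/q) ≢ 1 (mod 113) for each prime q ∈ {2, 7}.
g = 2: 2^56 ≡ 1 — hits 1, so not a primitive root.
g = 3: 3^56 ≡ 112; 3^16 ≡ 49 — none is 1, so 3 is a primitive root.
So 3 is the smallest generator of (Z/113Z)^×.

3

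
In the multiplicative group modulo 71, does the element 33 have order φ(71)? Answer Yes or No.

Yes

φ(71) = 71 − 1 = 70 = 2 · 5 · 7.
It suffices to check that the order of 33 is not a proper divisor of 70: compute 33^(70/q) for q ∈ {2, 5, 7}.
33^35 ≡ 70 (mod 71)  [q = 2: ≢ 1 ✓]
33^14 ≡ 5 (mod 71)  [q = 5: ≢ 1 ✓]
33^10 ≡ 45 (mod 71)  [q = 7: ≢ 1 ✓]
All checks pass, so 33 has order 70 and is a primitive root modulo 71.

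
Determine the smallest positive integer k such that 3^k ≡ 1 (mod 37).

Since 3 ∈ (Z/37Z)^×, its order divides φ(37) = 37 − 1 = 36 = 2^2 · 3^2.
Divisors of 36: 1, 2, 3, 4, 6, 9, 12, 18, 36.
Test each divisor d:
3^1 ≡ 3 (mod 37)
3^2 ≡ 9 (mod 37)
3^3 ≡ 27 (mod 37)
3^4 ≡ 7 (mod 37)
3^6 ≡ 26 (mod 37)
3^9 ≡ 36 (mod 37)
3^12 ≡ 10 (mod 37)
3^18 ≡ 1 (mod 37) ✓
The smallest such exponent is 18, so the order of 3 is 18.

18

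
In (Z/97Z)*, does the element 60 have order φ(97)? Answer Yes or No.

Yes

φ(97) = 97 − 1 = 96 = 2^5 · 3.
Test 60^(96/q) mod 97 for each prime factor q of 96:
60^48 ≡ 96 (mod 97)  [q = 2: ≢ 1 ✓]
60^32 ≡ 35 (mod 97)  [q = 3: ≢ 1 ✓]
Every test exponent gives a nontrivial residue, hence 60 generates the full group.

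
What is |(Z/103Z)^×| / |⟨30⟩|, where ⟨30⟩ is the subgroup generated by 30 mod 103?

Since 30 ∈ (Z/103Z)^×, its order divides φ(103) = 103 − 1 = 102 = 2 · 3 · 17.
Divisors of 102: 1, 2, 3, 6, 17, 34, 51, 102.
Compute 30^d (mod 103) for the divisors d until we hit 1:
30^1 ≡ 30 (mod 103)
30^2 ≡ 76 (mod 103)
30^3 ≡ 14 (mod 103)
30^6 ≡ 93 (mod 103)
30^17 ≡ 1 (mod 103) ✓
So ord_103(30) = 17, hence |⟨30⟩| = 17.
Index = |(Z/103Z)^×| / |⟨30⟩| = 102 / 17 = 6.

6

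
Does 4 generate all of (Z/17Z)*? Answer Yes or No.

φ(17) = 17 − 1 = 16 = 2^4.
Test 4^(16/q) mod 17 for each prime factor q of 16:
4^8 ≡ 1 (mod 17)  [q = 2: ≡ 1 ✗]
Since 4^8 ≡ 1, the order of 4 divides 8 < 16, so 4 is not a primitive root.

No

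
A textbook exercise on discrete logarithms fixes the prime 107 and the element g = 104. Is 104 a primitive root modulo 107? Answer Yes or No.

Yes

φ(107) = 107 − 1 = 106 = 2 · 53.
It suffices to check that the order of 104 is not a proper divisor of 106: compute 104^(106/q) for q ∈ {2, 53}.
104^53 ≡ 106 (mod 107)  [q = 2: ≢ 1 ✓]
104^2 ≡ 9 (mod 107)  [q = 53: ≢ 1 ✓]
All checks pass, so 104 has order 106 and is a primitive root modulo 107.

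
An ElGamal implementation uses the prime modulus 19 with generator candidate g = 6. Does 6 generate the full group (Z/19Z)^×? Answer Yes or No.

No

φ(19) = 19 − 1 = 18 = 2 · 3^2.
It suffices to check that the order of 6 is not a proper divisor of 18: compute 6^(18/q) for q ∈ {2, 3}.
6^9 ≡ 1 (mod 19)  [q = 2: ≡ 1 ✗]
6^6 ≡ 11 (mod 19)  [q = 3: ≢ 1 ✓]
Since 6^9 ≡ 1, the order of 6 divides 9 < 18, so 6 is not a primitive root.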